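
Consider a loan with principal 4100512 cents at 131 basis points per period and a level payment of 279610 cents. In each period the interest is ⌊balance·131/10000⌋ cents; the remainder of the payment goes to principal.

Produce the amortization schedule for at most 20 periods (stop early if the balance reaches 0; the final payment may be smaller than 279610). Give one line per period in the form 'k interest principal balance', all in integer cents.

1. interest=⌊4100512·131/10000⌋=53716; principal=279610-53716=225894; balance=4100512-225894=3874618
2. interest=⌊3874618·131/10000⌋=50757; principal=279610-50757=228853; balance=3874618-228853=3645765
3. interest=⌊3645765·131/10000⌋=47759; principal=279610-47759=231851; balance=3645765-231851=3413914
4. interest=⌊3413914·131/10000⌋=44722; principal=279610-44722=234888; balance=3413914-234888=3179026
5. interest=⌊3179026·131/10000⌋=41645; principal=279610-41645=237965; balance=3179026-237965=2941061
6. interest=⌊2941061·131/10000⌋=38527; principal=279610-38527=241083; balance=2941061-241083=2699978
7. interest=⌊2699978·131/10000⌋=35369; principal=279610-35369=244241; balance=2699978-244241=2455737
8. interest=⌊2455737·131/10000⌋=32170; principal=279610-32170=247440; balance=2455737-247440=2208297
9. interest=⌊2208297·131/10000⌋=28928; principal=279610-28928=250682; balance=2208297-250682=1957615
10. interest=⌊1957615·131/10000⌋=25644; principal=279610-25644=253966; balance=1957615-253966=1703649
11. interest=⌊1703649·131/10000⌋=22317; principal=279610-22317=257293; balance=1703649-257293=1446356
12. interest=⌊1446356·131/10000⌋=18947; principal=279610-18947=260663; balance=1446356-260663=1185693
13. interest=⌊1185693·131/10000⌋=15532; principal=279610-15532=264078; balance=1185693-264078=921615
14. interest=⌊921615·131/10000⌋=12073; principal=279610-12073=267537; balance=921615-267537=654078
15. interest=⌊654078·131/10000⌋=8568; principal=279610-8568=271042; balance=654078-271042=383036
16. interest=⌊383036·131/10000⌋=5017; principal=279610-5017=274593; balance=383036-274593=108443
17. interest=⌊108443·131/10000⌋=1420; principal=min(279610-1420,108443)=108443; balance=108443-108443=0

1 53716 225894 3874618
2 50757 228853 3645765
3 47759 231851 3413914
4 44722 234888 3179026
5 41645 237965 2941061
6 38527 241083 2699978
7 35369 244241 2455737
8 32170 247440 2208297
9 28928 250682 1957615
10 25644 253966 1703649
11 22317 257293 1446356
12 18947 260663 1185693
13 15532 264078 921615
14 12073 267537 654078
15 8568 271042 383036
16 5017 274593 108443
17 1420 108443 0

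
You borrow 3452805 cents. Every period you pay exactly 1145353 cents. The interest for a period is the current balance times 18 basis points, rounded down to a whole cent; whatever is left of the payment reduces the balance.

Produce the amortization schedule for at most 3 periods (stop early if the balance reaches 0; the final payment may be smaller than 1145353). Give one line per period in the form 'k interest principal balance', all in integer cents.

1. interest=⌊3452805·18/10000⌋=6215; principal=1145353-6215=1139138; balance=3452805-1139138=2313667
2. interest=⌊2313667·18/10000⌋=4164; principal=1145353-4164=1141189; balance=2313667-1141189=1172478
3. interest=⌊1172478·18/10000⌋=2110; principal=1145353-2110=1143243; balance=1172478-1143243=29235

1 6215 1139138 2313667
2 4164 1141189 1172478
3 2110 1143243 29235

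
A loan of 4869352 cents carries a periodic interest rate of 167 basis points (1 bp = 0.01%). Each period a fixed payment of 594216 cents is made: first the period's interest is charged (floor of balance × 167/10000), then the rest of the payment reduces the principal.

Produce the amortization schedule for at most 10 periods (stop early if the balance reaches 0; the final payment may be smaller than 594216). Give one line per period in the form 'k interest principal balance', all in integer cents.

1 81318 512898 4356454
2 72752 521464 3834990
3 64044 530172 3304818
4 55190 539026 2765792
5 46188 548028 2217764
6 37036 557180 1660584
7 27731 566485 1094099
8 18271 575945 518154
9 8653 518154 0

1. interest=⌊4869352·167/10000⌋=81318; principal=594216-81318=512898; balance=4869352-512898=4356454
2. interest=⌊4356454·167/10000⌋=72752; principal=594216-72752=521464; balance=4356454-521464=3834990
3. interest=⌊3834990·167/10000⌋=64044; principal=594216-64044=530172; balance=3834990-530172=3304818
4. interest=⌊3304818·167/10000⌋=55190; principal=594216-55190=539026; balance=3304818-539026=2765792
5. interest=⌊2765792·167/10000⌋=46188; principal=594216-46188=548028; balance=2765792-548028=2217764
6. interest=⌊2217764·167/10000⌋=37036; principal=594216-37036=557180; balance=2217764-557180=1660584
7. interest=⌊1660584·167/10000⌋=27731; principal=594216-27731=566485; balance=1660584-566485=1094099
8. interest=⌊1094099·167/10000⌋=18271; principal=594216-18271=575945; balance=1094099-575945=518154
9. interest=⌊518154·167/10000⌋=8653; principal=min(594216-8653,518154)=518154; balance=518154-518154=0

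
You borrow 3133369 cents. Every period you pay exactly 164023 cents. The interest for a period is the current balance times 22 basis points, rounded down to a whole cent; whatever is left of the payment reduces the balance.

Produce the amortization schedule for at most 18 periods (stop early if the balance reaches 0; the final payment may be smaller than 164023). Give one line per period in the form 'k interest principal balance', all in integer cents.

1 6893 157130 2976239
2 6547 157476 2818763
3 6201 157822 2660941
4 5854 158169 2502772
5 5506 158517 2344255
6 5157 158866 2185389
7 4807 159216 2026173
8 4457 159566 1866607
9 4106 159917 1706690
10 3754 160269 1546421
11 3402 160621 1385800
12 3048 160975 1224825
13 2694 161329 1063496
14 2339 161684 901812
15 1983 162040 739772
16 1627 162396 577376
17 1270 162753 414623
18 912 163111 251512

1. interest=⌊3133369·22/10000⌋=6893; principal=164023-6893=157130; balance=3133369-157130=2976239
2. interest=⌊2976239·22/10000⌋=6547; principal=164023-6547=157476; balance=2976239-157476=2818763
3. interest=⌊2818763·22/10000⌋=6201; principal=164023-6201=157822; balance=2818763-157822=2660941
4. interest=⌊2660941·22/10000⌋=5854; principal=164023-5854=158169; balance=2660941-158169=2502772
5. interest=⌊2502772·22/10000⌋=5506; principal=164023-5506=158517; balance=2502772-158517=2344255
6. interest=⌊2344255·22/10000⌋=5157; principal=164023-5157=158866; balance=2344255-158866=2185389
7. interest=⌊2185389·22/10000⌋=4807; principal=164023-4807=159216; balance=2185389-159216=2026173
8. interest=⌊2026173·22/10000⌋=4457; principal=164023-4457=159566; balance=2026173-159566=1866607
9. interest=⌊1866607·22/10000⌋=4106; principal=164023-4106=159917; balance=1866607-159917=1706690
10. interest=⌊1706690·22/10000⌋=3754; principal=164023-3754=160269; balance=1706690-160269=1546421
11. interest=⌊1546421·22/10000⌋=3402; principal=164023-3402=160621; balance=1546421-160621=1385800
12. interest=⌊1385800·22/10000⌋=3048; principal=164023-3048=160975; balance=1385800-160975=1224825
13. interest=⌊1224825·22/10000⌋=2694; principal=164023-2694=161329; balance=1224825-161329=1063496
14. interest=⌊1063496·22/10000⌋=2339; principal=164023-2339=161684; balance=1063496-161684=901812
15. interest=⌊901812·22/10000⌋=1983; principal=164023-1983=162040; balance=901812-162040=739772
16. interest=⌊739772·22/10000⌋=1627; principal=164023-1627=162396; balance=739772-162396=577376
17. interest=⌊577376·22/10000⌋=1270; principal=164023-1270=162753; balance=577376-162753=414623
18. interest=⌊414623·22/10000⌋=912; principal=164023-912=163111; balance=414623-163111=251512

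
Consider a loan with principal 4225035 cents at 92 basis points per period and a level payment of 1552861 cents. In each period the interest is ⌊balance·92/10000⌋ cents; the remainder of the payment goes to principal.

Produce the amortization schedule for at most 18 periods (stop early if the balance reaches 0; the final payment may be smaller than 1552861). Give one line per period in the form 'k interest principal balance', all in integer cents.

1 38870 1513991 2711044
2 24941 1527920 1183124
3 10884 1183124 0

1. interest=⌊4225035·92/10000⌋=38870; principal=1552861-38870=1513991; balance=4225035-1513991=2711044
2. interest=⌊2711044·92/10000⌋=24941; principal=1552861-24941=1527920; balance=2711044-1527920=1183124
3. interest=⌊1183124·92/10000⌋=10884; principal=min(1552861-10884,1183124)=1183124; balance=1183124-1183124=0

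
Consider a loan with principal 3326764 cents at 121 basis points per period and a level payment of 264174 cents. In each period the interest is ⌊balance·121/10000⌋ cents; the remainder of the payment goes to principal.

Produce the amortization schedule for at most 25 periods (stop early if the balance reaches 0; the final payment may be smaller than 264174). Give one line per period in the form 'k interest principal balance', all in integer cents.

1 40253 223921 3102843
2 37544 226630 2876213
3 34802 229372 2646841
4 32026 232148 2414693
5 29217 234957 2179736
6 26374 237800 1941936
7 23497 240677 1701259
8 20585 243589 1457670
9 17637 246537 1211133
10 14654 249520 961613
11 11635 252539 709074
12 8579 255595 453479
13 5487 258687 194792
14 2356 194792 0

1. interest=⌊3326764·121/10000⌋=40253; principal=264174-40253=223921; balance=3326764-223921=3102843
2. interest=⌊3102843·121/10000⌋=37544; principal=264174-37544=226630; balance=3102843-226630=2876213
3. interest=⌊2876213·121/10000⌋=34802; principal=264174-34802=229372; balance=2876213-229372=2646841
4. interest=⌊2646841·121/10000⌋=32026; principal=264174-32026=232148; balance=2646841-232148=2414693
5. interest=⌊2414693·121/10000⌋=29217; principal=264174-29217=234957; balance=2414693-234957=2179736
6. interest=⌊2179736·121/10000⌋=26374; principal=264174-26374=237800; balance=2179736-237800=1941936
7. interest=⌊1941936·121/10000⌋=23497; principal=264174-23497=240677; balance=1941936-240677=1701259
8. interest=⌊1701259·121/10000⌋=20585; principal=264174-20585=243589; balance=1701259-243589=1457670
9. interest=⌊1457670·121/10000⌋=17637; principal=264174-17637=246537; balance=1457670-246537=1211133
10. interest=⌊1211133·121/10000⌋=14654; principal=264174-14654=249520; balance=1211133-249520=961613
11. interest=⌊961613·121/10000⌋=11635; principal=264174-11635=252539; balance=961613-252539=709074
12. interest=⌊709074·121/10000⌋=8579; principal=264174-8579=255595; balance=709074-255595=453479
13. interest=⌊453479·121/10000⌋=5487; principal=264174-5487=258687; balance=453479-258687=194792
14. interest=⌊194792·121/10000⌋=2356; principal=min(264174-2356,194792)=194792; balance=194792-194792=0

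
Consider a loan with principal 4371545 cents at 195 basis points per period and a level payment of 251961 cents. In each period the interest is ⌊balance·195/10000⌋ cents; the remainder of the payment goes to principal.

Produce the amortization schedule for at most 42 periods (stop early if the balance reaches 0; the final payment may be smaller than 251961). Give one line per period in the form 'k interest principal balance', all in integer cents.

1. interest=⌊4371545·195/10000⌋=85245; principal=251961-85245=166716; balance=4371545-166716=4204829
2. interest=⌊4204829·195/10000⌋=81994; principal=251961-81994=169967; balance=4204829-169967=4034862
3. interest=⌊4034862·195/10000⌋=78679; principal=251961-78679=173282; balance=4034862-173282=3861580
4. interest=⌊3861580·195/10000⌋=75300; principal=251961-75300=176661; balance=3861580-176661=3684919
5. interest=⌊3684919·195/10000⌋=71855; principal=251961-71855=180106; balance=3684919-180106=3504813
6. interest=⌊3504813·195/10000⌋=68343; principal=251961-68343=183618; balance=3504813-183618=3321195
7. interest=⌊3321195·195/10000⌋=64763; principal=251961-64763=187198; balance=3321195-187198=3133997
8. interest=⌊3133997·195/10000⌋=61112; principal=251961-61112=190849; balance=3133997-190849=2943148
9. interest=⌊2943148·195/10000⌋=57391; principal=251961-57391=194570; balance=2943148-194570=2748578
10. interest=⌊2748578·195/10000⌋=53597; principal=251961-53597=198364; balance=2748578-198364=2550214
11. interest=⌊2550214·195/10000⌋=49729; principal=251961-49729=202232; balance=2550214-202232=2347982
12. interest=⌊2347982·195/10000⌋=45785; principal=251961-45785=206176; balance=2347982-206176=2141806
13. interest=⌊2141806·195/10000⌋=41765; principal=251961-41765=210196; balance=2141806-210196=1931610
14. interest=⌊1931610·195/10000⌋=37666; principal=251961-37666=214295; balance=1931610-214295=1717315
15. interest=⌊1717315·195/10000⌋=33487; principal=251961-33487=218474; balance=1717315-218474=1498841
16. interest=⌊1498841·195/10000⌋=29227; principal=251961-29227=222734; balance=1498841-222734=1276107
17. interest=⌊1276107·195/10000⌋=24884; principal=251961-24884=227077; balance=1276107-227077=1049030
18. interest=⌊1049030·195/10000⌋=20456; principal=251961-20456=231505; balance=1049030-231505=817525
19. interest=⌊817525·195/10000⌋=15941; principal=251961-15941=236020; balance=817525-236020=581505
20. interest=⌊581505·195/10000⌋=11339; principal=251961-11339=240622; balance=581505-240622=340883
21. interest=⌊340883·195/10000⌋=6647; principal=251961-6647=245314; balance=340883-245314=95569
22. interest=⌊95569·195/10000⌋=1863; principal=min(251961-1863,95569)=95569; balance=95569-95569=0

1 85245 166716 4204829
2 81994 169967 4034862
3 78679 173282 3861580
4 75300 176661 3684919
5 71855 180106 3504813
6 68343 183618 3321195
7 64763 187198 3133997
8 61112 190849 2943148
9 57391 194570 2748578
10 53597 198364 2550214
11 49729 202232 2347982
12 45785 206176 2141806
13 41765 210196 1931610
14 37666 214295 1717315
15 33487 218474 1498841
16 29227 222734 1276107
17 24884 227077 1049030
18 20456 231505 817525
19 15941 236020 581505
20 11339 240622 340883
21 6647 245314 95569
22 1863 95569 0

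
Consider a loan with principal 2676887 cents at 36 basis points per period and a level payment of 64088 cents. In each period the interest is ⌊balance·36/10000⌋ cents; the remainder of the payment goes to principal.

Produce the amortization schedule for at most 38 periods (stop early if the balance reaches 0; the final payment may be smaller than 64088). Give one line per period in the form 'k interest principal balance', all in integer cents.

1. interest=⌊2676887·36/10000⌋=9636; principal=64088-9636=54452; balance=2676887-54452=2622435
2. interest=⌊2622435·36/10000⌋=9440; principal=64088-9440=54648; balance=2622435-54648=2567787
3. interest=⌊2567787·36/10000⌋=9244; principal=64088-9244=54844; balance=2567787-54844=2512943
4. interest=⌊2512943·36/10000⌋=9046; principal=64088-9046=55042; balance=2512943-55042=2457901
5. interest=⌊2457901·36/10000⌋=8848; principal=64088-8848=55240; balance=2457901-55240=2402661
6. interest=⌊2402661·36/10000⌋=8649; principal=64088-8649=55439; balance=2402661-55439=2347222
7. interest=⌊2347222·36/10000⌋=8449; principal=64088-8449=55639; balance=2347222-55639=2291583
8. interest=⌊2291583·36/10000⌋=8249; principal=64088-8249=55839; balance=2291583-55839=2235744
9. interest=⌊2235744·36/10000⌋=8048; principal=64088-8048=56040; balance=2235744-56040=2179704
10. interest=⌊2179704·36/10000⌋=7846; principal=64088-7846=56242; balance=2179704-56242=2123462
11. interest=⌊2123462·36/10000⌋=7644; principal=64088-7644=56444; balance=2123462-56444=2067018
12. interest=⌊2067018·36/10000⌋=7441; principal=64088-7441=56647; balance=2067018-56647=2010371
13. interest=⌊2010371·36/10000⌋=7237; principal=64088-7237=56851; balance=2010371-56851=1953520
14. interest=⌊1953520·36/10000⌋=7032; principal=64088-7032=57056; balance=1953520-57056=1896464
15. interest=⌊1896464·36/10000⌋=6827; principal=64088-6827=57261; balance=1896464-57261=1839203
16. interest=⌊1839203·36/10000⌋=6621; principal=64088-6621=57467; balance=1839203-57467=1781736
17. interest=⌊1781736·36/10000⌋=6414; principal=64088-6414=57674; balance=1781736-57674=1724062
18. interest=⌊1724062·36/10000⌋=6206; principal=64088-6206=57882; balance=1724062-57882=1666180
19. interest=⌊1666180·36/10000⌋=5998; principal=64088-5998=58090; balance=1666180-58090=1608090
20. interest=⌊1608090·36/10000⌋=5789; principal=64088-5789=58299; balance=1608090-58299=1549791
21. interest=⌊1549791·36/10000⌋=5579; principal=64088-5579=58509; balance=1549791-58509=1491282
22. interest=⌊1491282·36/10000⌋=5368; principal=64088-5368=58720; balance=1491282-58720=1432562
23. interest=⌊1432562·36/10000⌋=5157; principal=64088-5157=58931; balance=1432562-58931=1373631
24. interest=⌊1373631·36/10000⌋=4945; principal=64088-4945=59143; balance=1373631-59143=1314488
25. interest=⌊1314488·36/10000⌋=4732; principal=64088-4732=59356; balance=1314488-59356=1255132
26. interest=⌊1255132·36/10000⌋=4518; principal=64088-4518=59570; balance=1255132-59570=1195562
27. interest=⌊1195562·36/10000⌋=4304; principal=64088-4304=59784; balance=1195562-59784=1135778
28. interest=⌊1135778·36/10000⌋=4088; principal=64088-4088=60000; balance=1135778-60000=1075778
29. interest=⌊1075778·36/10000⌋=3872; principal=64088-3872=60216; balance=1075778-60216=1015562
30. interest=⌊1015562·36/10000⌋=3656; principal=64088-3656=60432; balance=1015562-60432=955130
31. interest=⌊955130·36/10000⌋=3438; principal=64088-3438=60650; balance=955130-60650=894480
32. interest=⌊894480·36/10000⌋=3220; principal=64088-3220=60868; balance=894480-60868=833612
33. interest=⌊833612·36/10000⌋=3001; principal=64088-3001=61087; balance=833612-61087=772525
34. interest=⌊772525·36/10000⌋=2781; principal=64088-2781=61307; balance=772525-61307=711218
35. interest=⌊711218·36/10000⌋=2560; principal=64088-2560=61528; balance=711218-61528=649690
36. interest=⌊649690·36/10000⌋=2338; principal=64088-2338=61750; balance=649690-61750=587940
37. interest=⌊587940·36/10000⌋=2116; principal=64088-2116=61972; balance=587940-61972=525968
38. interest=⌊525968·36/10000⌋=1893; principal=64088-1893=62195; balance=525968-62195=463773

1 9636 54452 2622435
2 9440 54648 2567787
3 9244 54844 2512943
4 9046 55042 2457901
5 8848 55240 2402661
6 8649 55439 2347222
7 8449 55639 2291583
8 8249 55839 2235744
9 8048 56040 2179704
10 7846 56242 2123462
11 7644 56444 2067018
12 7441 56647 2010371
13 7237 56851 1953520
14 7032 57056 1896464
15 6827 57261 1839203
16 6621 57467 1781736
17 6414 57674 1724062
18 6206 57882 1666180
19 5998 58090 1608090
20 5789 58299 1549791
21 5579 58509 1491282
22 5368 58720 1432562
23 5157 58931 1373631
24 4945 59143 1314488
25 4732 59356 1255132
26 4518 59570 1195562
27 4304 59784 1135778
28 4088 60000 1075778
29 3872 60216 1015562
30 3656 60432 955130
31 3438 60650 894480
32 3220 60868 833612
33 3001 61087 772525
34 2781 61307 711218
35 2560 61528 649690
36 2338 61750 587940
37 2116 61972 525968
38 1893 62195 463773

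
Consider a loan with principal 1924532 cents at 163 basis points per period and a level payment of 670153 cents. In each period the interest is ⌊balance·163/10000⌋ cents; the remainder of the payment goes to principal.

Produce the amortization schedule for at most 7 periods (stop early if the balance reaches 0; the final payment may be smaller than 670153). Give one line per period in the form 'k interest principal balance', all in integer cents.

1. interest=⌊1924532·163/10000⌋=31369; principal=670153-31369=638784; balance=1924532-638784=1285748
2. interest=⌊1285748·163/10000⌋=20957; principal=670153-20957=649196; balance=1285748-649196=636552
3. interest=⌊636552·163/10000⌋=10375; principal=min(670153-10375,636552)=636552; balance=636552-636552=0

1 31369 638784 1285748
2 20957 649196 636552
3 10375 636552 0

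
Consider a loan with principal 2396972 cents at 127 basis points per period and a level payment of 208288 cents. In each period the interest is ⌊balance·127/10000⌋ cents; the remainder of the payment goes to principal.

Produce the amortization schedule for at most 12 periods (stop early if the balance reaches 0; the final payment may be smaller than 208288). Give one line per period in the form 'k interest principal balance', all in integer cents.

1. interest=⌊2396972·127/10000⌋=30441; principal=208288-30441=177847; balance=2396972-177847=2219125
2. interest=⌊2219125·127/10000⌋=28182; principal=208288-28182=180106; balance=2219125-180106=2039019
3. interest=⌊2039019·127/10000⌋=25895; principal=208288-25895=182393; balance=2039019-182393=1856626
4. interest=⌊1856626·127/10000⌋=23579; principal=208288-23579=184709; balance=1856626-184709=1671917
5. interest=⌊1671917·127/10000⌋=21233; principal=208288-21233=187055; balance=1671917-187055=1484862
6. interest=⌊1484862·127/10000⌋=18857; principal=208288-18857=189431; balance=1484862-189431=1295431
7. interest=⌊1295431·127/10000⌋=16451; principal=208288-16451=191837; balance=1295431-191837=1103594
8. interest=⌊1103594·127/10000⌋=14015; principal=208288-14015=194273; balance=1103594-194273=909321
9. interest=⌊909321·127/10000⌋=11548; principal=208288-11548=196740; balance=909321-196740=712581
10. interest=⌊712581·127/10000⌋=9049; principal=208288-9049=199239; balance=712581-199239=513342
11. interest=⌊513342·127/10000⌋=6519; principal=208288-6519=201769; balance=513342-201769=311573
12. interest=⌊311573·127/10000⌋=3956; principal=208288-3956=204332; balance=311573-204332=107241

1 30441 177847 2219125
2 28182 180106 2039019
3 25895 182393 1856626
4 23579 184709 1671917
5 21233 187055 1484862
6 18857 189431 1295431
7 16451 191837 1103594
8 14015 194273 909321
9 11548 196740 712581
10 9049 199239 513342
11 6519 201769 311573
12 3956 204332 107241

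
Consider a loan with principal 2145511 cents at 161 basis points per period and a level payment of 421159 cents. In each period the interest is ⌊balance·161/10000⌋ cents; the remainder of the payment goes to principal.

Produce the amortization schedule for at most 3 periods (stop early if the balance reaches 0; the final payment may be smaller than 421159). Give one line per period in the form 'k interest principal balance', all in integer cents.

1 34542 386617 1758894
2 28318 392841 1366053
3 21993 399166 966887

1. interest=⌊2145511·161/10000⌋=34542; principal=421159-34542=386617; balance=2145511-386617=1758894
2. interest=⌊1758894·161/10000⌋=28318; principal=421159-28318=392841; balance=1758894-392841=1366053
3. interest=⌊1366053·161/10000⌋=21993; principal=421159-21993=399166; balance=1366053-399166=966887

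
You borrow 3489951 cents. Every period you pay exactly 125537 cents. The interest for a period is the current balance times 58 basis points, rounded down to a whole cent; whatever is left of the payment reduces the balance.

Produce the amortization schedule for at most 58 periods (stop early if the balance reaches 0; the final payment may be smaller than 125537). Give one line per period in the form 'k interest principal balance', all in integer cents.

1 20241 105296 3384655
2 19630 105907 3278748
3 19016 106521 3172227
4 18398 107139 3065088
5 17777 107760 2957328
6 17152 108385 2848943
7 16523 109014 2739929
8 15891 109646 2630283
9 15255 110282 2520001
10 14616 110921 2409080
11 13972 111565 2297515
12 13325 112212 2185303
13 12674 112863 2072440
14 12020 113517 1958923
15 11361 114176 1844747
16 10699 114838 1729909
17 10033 115504 1614405
18 9363 116174 1498231
19 8689 116848 1381383
20 8012 117525 1263858
21 7330 118207 1145651
22 6644 118893 1026758
23 5955 119582 907176
24 5261 120276 786900
25 4564 120973 665927
26 3862 121675 544252
27 3156 122381 421871
28 2446 123091 298780
29 1732 123805 174975
30 1014 124523 50452
31 292 50452 0

1. interest=⌊3489951·58/10000⌋=20241; principal=125537-20241=105296; balance=3489951-105296=3384655
2. interest=⌊3384655·58/10000⌋=19630; principal=125537-19630=105907; balance=3384655-105907=3278748
3. interest=⌊3278748·58/10000⌋=19016; principal=125537-19016=106521; balance=3278748-106521=3172227
4. interest=⌊3172227·58/10000⌋=18398; principal=125537-18398=107139; balance=3172227-107139=3065088
5. interest=⌊3065088·58/10000⌋=17777; principal=125537-17777=107760; balance=3065088-107760=2957328
6. interest=⌊2957328·58/10000⌋=17152; principal=125537-17152=108385; balance=2957328-108385=2848943
7. interest=⌊2848943·58/10000⌋=16523; principal=125537-16523=109014; balance=2848943-109014=2739929
8. interest=⌊2739929·58/10000⌋=15891; principal=125537-15891=109646; balance=2739929-109646=2630283
9. interest=⌊2630283·58/10000⌋=15255; principal=125537-15255=110282; balance=2630283-110282=2520001
10. interest=⌊2520001·58/10000⌋=14616; principal=125537-14616=110921; balance=2520001-110921=2409080
11. interest=⌊2409080·58/10000⌋=13972; principal=125537-13972=111565; balance=2409080-111565=2297515
12. interest=⌊2297515·58/10000⌋=13325; principal=125537-13325=112212; balance=2297515-112212=2185303
13. interest=⌊2185303·58/10000⌋=12674; principal=125537-12674=112863; balance=2185303-112863=2072440
14. interest=⌊2072440·58/10000⌋=12020; principal=125537-12020=113517; balance=2072440-113517=1958923
15. interest=⌊1958923·58/10000⌋=11361; principal=125537-11361=114176; balance=1958923-114176=1844747
16. interest=⌊1844747·58/10000⌋=10699; principal=125537-10699=114838; balance=1844747-114838=1729909
17. interest=⌊1729909·58/10000⌋=10033; principal=125537-10033=115504; balance=1729909-115504=1614405
18. interest=⌊1614405·58/10000⌋=9363; principal=125537-9363=116174; balance=1614405-116174=1498231
19. interest=⌊1498231·58/10000⌋=8689; principal=125537-8689=116848; balance=1498231-116848=1381383
20. interest=⌊1381383·58/10000⌋=8012; principal=125537-8012=117525; balance=1381383-117525=1263858
21. interest=⌊1263858·58/10000⌋=7330; principal=125537-7330=118207; balance=1263858-118207=1145651
22. interest=⌊1145651·58/10000⌋=6644; principal=125537-6644=118893; balance=1145651-118893=1026758
23. interest=⌊1026758·58/10000⌋=5955; principal=125537-5955=119582; balance=1026758-119582=907176
24. interest=⌊907176·58/10000⌋=5261; principal=125537-5261=120276; balance=907176-120276=786900
25. interest=⌊786900·58/10000⌋=4564; principal=125537-4564=120973; balance=786900-120973=665927
26. interest=⌊665927·58/10000⌋=3862; principal=125537-3862=121675; balance=665927-121675=544252
27. interest=⌊544252·58/10000⌋=3156; principal=125537-3156=122381; balance=544252-122381=421871
28. interest=⌊421871·58/10000⌋=2446; principal=125537-2446=123091; balance=421871-123091=298780
29. interest=⌊298780·58/10000⌋=1732; principal=125537-1732=123805; balance=298780-123805=174975
30. interest=⌊174975·58/10000⌋=1014; principal=125537-1014=124523; balance=174975-124523=50452
31. interest=⌊50452·58/10000⌋=292; principal=min(125537-292,50452)=50452; balance=50452-50452=0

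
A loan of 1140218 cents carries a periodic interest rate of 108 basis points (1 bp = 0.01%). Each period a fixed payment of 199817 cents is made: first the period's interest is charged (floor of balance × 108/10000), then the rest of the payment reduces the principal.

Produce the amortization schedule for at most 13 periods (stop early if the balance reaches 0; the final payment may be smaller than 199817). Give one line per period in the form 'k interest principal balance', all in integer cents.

1 12314 187503 952715
2 10289 189528 763187
3 8242 191575 571612
4 6173 193644 377968
5 4082 195735 182233
6 1968 182233 0

1. interest=⌊1140218·108/10000⌋=12314; principal=199817-12314=187503; balance=1140218-187503=952715
2. interest=⌊952715·108/10000⌋=10289; principal=199817-10289=189528; balance=952715-189528=763187
3. interest=⌊763187·108/10000⌋=8242; principal=199817-8242=191575; balance=763187-191575=571612
4. interest=⌊571612·108/10000⌋=6173; principal=199817-6173=193644; balance=571612-193644=377968
5. interest=⌊377968·108/10000⌋=4082; principal=199817-4082=195735; balance=377968-195735=182233
6. interest=⌊182233·108/10000⌋=1968; principal=min(199817-1968,182233)=182233; balance=182233-182233=0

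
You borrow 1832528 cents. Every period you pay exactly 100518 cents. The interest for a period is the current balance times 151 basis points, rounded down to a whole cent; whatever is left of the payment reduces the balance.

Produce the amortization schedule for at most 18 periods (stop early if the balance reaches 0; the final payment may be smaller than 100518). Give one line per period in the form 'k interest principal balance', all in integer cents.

1 27671 72847 1759681
2 26571 73947 1685734
3 25454 75064 1610670
4 24321 76197 1534473
5 23170 77348 1457125
6 22002 78516 1378609
7 20816 79702 1298907
8 19613 80905 1218002
9 18391 82127 1135875
10 17151 83367 1052508
11 15892 84626 967882
12 14615 85903 881979
13 13317 87201 794778
14 12001 88517 706261
15 10664 89854 616407
16 9307 91211 525196
17 7930 92588 432608
18 6532 93986 338622

1. interest=⌊1832528·151/10000⌋=27671; principal=100518-27671=72847; balance=1832528-72847=1759681
2. interest=⌊1759681·151/10000⌋=26571; principal=100518-26571=73947; balance=1759681-73947=1685734
3. interest=⌊1685734·151/10000⌋=25454; principal=100518-25454=75064; balance=1685734-75064=1610670
4. interest=⌊1610670·151/10000⌋=24321; principal=100518-24321=76197; balance=1610670-76197=1534473
5. interest=⌊1534473·151/10000⌋=23170; principal=100518-23170=77348; balance=1534473-77348=1457125
6. interest=⌊1457125·151/10000⌋=22002; principal=100518-22002=78516; balance=1457125-78516=1378609
7. interest=⌊1378609·151/10000⌋=20816; principal=100518-20816=79702; balance=1378609-79702=1298907
8. interest=⌊1298907·151/10000⌋=19613; principal=100518-19613=80905; balance=1298907-80905=1218002
9. interest=⌊1218002·151/10000⌋=18391; principal=100518-18391=82127; balance=1218002-82127=1135875
10. interest=⌊1135875·151/10000⌋=17151; principal=100518-17151=83367; balance=1135875-83367=1052508
11. interest=⌊1052508·151/10000⌋=15892; principal=100518-15892=84626; balance=1052508-84626=967882
12. interest=⌊967882·151/10000⌋=14615; principal=100518-14615=85903; balance=967882-85903=881979
13. interest=⌊881979·151/10000⌋=13317; principal=100518-13317=87201; balance=881979-87201=794778
14. interest=⌊794778·151/10000⌋=12001; principal=100518-12001=88517; balance=794778-88517=706261
15. interest=⌊706261·151/10000⌋=10664; principal=100518-10664=89854; balance=706261-89854=616407
16. interest=⌊616407·151/10000⌋=9307; principal=100518-9307=91211; balance=616407-91211=525196
17. interest=⌊525196·151/10000⌋=7930; principal=100518-7930=92588; balance=525196-92588=432608
18. interest=⌊432608·151/10000⌋=6532; principal=100518-6532=93986; balance=432608-93986=338622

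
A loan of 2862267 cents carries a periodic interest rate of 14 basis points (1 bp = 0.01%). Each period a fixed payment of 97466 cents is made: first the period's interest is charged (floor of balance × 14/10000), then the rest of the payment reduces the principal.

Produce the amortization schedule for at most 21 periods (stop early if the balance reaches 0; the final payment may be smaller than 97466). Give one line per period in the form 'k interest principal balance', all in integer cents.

1. interest=⌊2862267·14/10000⌋=4007; principal=97466-4007=93459; balance=2862267-93459=2768808
2. interest=⌊2768808·14/10000⌋=3876; principal=97466-3876=93590; balance=2768808-93590=2675218
3. interest=⌊2675218·14/10000⌋=3745; principal=97466-3745=93721; balance=2675218-93721=2581497
4. interest=⌊2581497·14/10000⌋=3614; principal=97466-3614=93852; balance=2581497-93852=2487645
5. interest=⌊2487645·14/10000⌋=3482; principal=97466-3482=93984; balance=2487645-93984=2393661
6. interest=⌊2393661·14/10000⌋=3351; principal=97466-3351=94115; balance=2393661-94115=2299546
7. interest=⌊2299546·14/10000⌋=3219; principal=97466-3219=94247; balance=2299546-94247=2205299
8. interest=⌊2205299·14/10000⌋=3087; principal=97466-3087=94379; balance=2205299-94379=2110920
9. interest=⌊2110920·14/10000⌋=2955; principal=97466-2955=94511; balance=2110920-94511=2016409
10. interest=⌊2016409·14/10000⌋=2822; principal=97466-2822=94644; balance=2016409-94644=1921765
11. interest=⌊1921765·14/10000⌋=2690; principal=97466-2690=94776; balance=1921765-94776=1826989
12. interest=⌊1826989·14/10000⌋=2557; principal=97466-2557=94909; balance=1826989-94909=1732080
13. interest=⌊1732080·14/10000⌋=2424; principal=97466-2424=95042; balance=1732080-95042=1637038
14. interest=⌊1637038·14/10000⌋=2291; principal=97466-2291=95175; balance=1637038-95175=1541863
15. interest=⌊1541863·14/10000⌋=2158; principal=97466-2158=95308; balance=1541863-95308=1446555
16. interest=⌊1446555·14/10000⌋=2025; principal=97466-2025=95441; balance=1446555-95441=1351114
17. interest=⌊1351114·14/10000⌋=1891; principal=97466-1891=95575; balance=1351114-95575=1255539
18. interest=⌊1255539·14/10000⌋=1757; principal=97466-1757=95709; balance=1255539-95709=1159830
19. interest=⌊1159830·14/10000⌋=1623; principal=97466-1623=95843; balance=1159830-95843=1063987
20. interest=⌊1063987·14/10000⌋=1489; principal=97466-1489=95977; balance=1063987-95977=968010
21. interest=⌊968010·14/10000⌋=1355; principal=97466-1355=96111; balance=968010-96111=871899

1 4007 93459 2768808
2 3876 93590 2675218
3 3745 93721 2581497
4 3614 93852 2487645
5 3482 93984 2393661
6 3351 94115 2299546
7 3219 94247 2205299
8 3087 94379 2110920
9 2955 94511 2016409
10 2822 94644 1921765
11 2690 94776 1826989
12 2557 94909 1732080
13 2424 95042 1637038
14 2291 95175 1541863
15 2158 95308 1446555
16 2025 95441 1351114
17 1891 95575 1255539
18 1757 95709 1159830
19 1623 95843 1063987
20 1489 95977 968010
21 1355 96111 871899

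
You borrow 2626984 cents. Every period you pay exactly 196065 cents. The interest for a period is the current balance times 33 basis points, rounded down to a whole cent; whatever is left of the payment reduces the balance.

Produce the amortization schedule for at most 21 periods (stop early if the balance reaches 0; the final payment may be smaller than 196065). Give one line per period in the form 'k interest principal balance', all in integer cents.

1 8669 187396 2439588
2 8050 188015 2251573
3 7430 188635 2062938
4 6807 189258 1873680
5 6183 189882 1683798
6 5556 190509 1493289
7 4927 191138 1302151
8 4297 191768 1110383
9 3664 192401 917982
10 3029 193036 724946
11 2392 193673 531273
12 1753 194312 336961
13 1111 194954 142007
14 468 142007 0

1. interest=⌊2626984·33/10000⌋=8669; principal=196065-8669=187396; balance=2626984-187396=2439588
2. interest=⌊2439588·33/10000⌋=8050; principal=196065-8050=188015; balance=2439588-188015=2251573
3. interest=⌊2251573·33/10000⌋=7430; principal=196065-7430=188635; balance=2251573-188635=2062938
4. interest=⌊2062938·33/10000⌋=6807; principal=196065-6807=189258; balance=2062938-189258=1873680
5. interest=⌊1873680·33/10000⌋=6183; principal=196065-6183=189882; balance=1873680-189882=1683798
6. interest=⌊1683798·33/10000⌋=5556; principal=196065-5556=190509; balance=1683798-190509=1493289
7. interest=⌊1493289·33/10000⌋=4927; principal=196065-4927=191138; balance=1493289-191138=1302151
8. interest=⌊1302151·33/10000⌋=4297; principal=196065-4297=191768; balance=1302151-191768=1110383
9. interest=⌊1110383·33/10000⌋=3664; principal=196065-3664=192401; balance=1110383-192401=917982
10. interest=⌊917982·33/10000⌋=3029; principal=196065-3029=193036; balance=917982-193036=724946
11. interest=⌊724946·33/10000⌋=2392; principal=196065-2392=193673; balance=724946-193673=531273
12. interest=⌊531273·33/10000⌋=1753; principal=196065-1753=194312; balance=531273-194312=336961
13. interest=⌊336961·33/10000⌋=1111; principal=196065-1111=194954; balance=336961-194954=142007
14. interest=⌊142007·33/10000⌋=468; principal=min(196065-468,142007)=142007; balance=142007-142007=0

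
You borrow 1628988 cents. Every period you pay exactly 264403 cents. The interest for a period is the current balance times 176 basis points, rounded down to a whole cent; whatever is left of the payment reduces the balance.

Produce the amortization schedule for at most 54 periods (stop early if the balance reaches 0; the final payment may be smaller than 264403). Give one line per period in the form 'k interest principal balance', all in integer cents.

1. interest=⌊1628988·176/10000⌋=28670; principal=264403-28670=235733; balance=1628988-235733=1393255
2. interest=⌊1393255·176/10000⌋=24521; principal=264403-24521=239882; balance=1393255-239882=1153373
3. interest=⌊1153373·176/10000⌋=20299; principal=264403-20299=244104; balance=1153373-244104=909269
4. interest=⌊909269·176/10000⌋=16003; principal=264403-16003=248400; balance=909269-248400=660869
5. interest=⌊660869·176/10000⌋=11631; principal=264403-11631=252772; balance=660869-252772=408097
6. interest=⌊408097·176/10000⌋=7182; principal=264403-7182=257221; balance=408097-257221=150876
7. interest=⌊150876·176/10000⌋=2655; principal=min(264403-2655,150876)=150876; balance=150876-150876=0

1 28670 235733 1393255
2 24521 239882 1153373
3 20299 244104 909269
4 16003 248400 660869
5 11631 252772 408097
6 7182 257221 150876
7 2655 150876 0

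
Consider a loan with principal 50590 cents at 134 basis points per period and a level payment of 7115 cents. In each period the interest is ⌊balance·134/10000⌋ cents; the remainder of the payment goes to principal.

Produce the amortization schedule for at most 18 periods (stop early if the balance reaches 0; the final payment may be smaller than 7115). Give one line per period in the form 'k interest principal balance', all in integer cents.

1 677 6438 44152
2 591 6524 37628
3 504 6611 31017
4 415 6700 24317
5 325 6790 17527
6 234 6881 10646
7 142 6973 3673
8 49 3673 0

1. interest=⌊50590·134/10000⌋=677; principal=7115-677=6438; balance=50590-6438=44152
2. interest=⌊44152·134/10000⌋=591; principal=7115-591=6524; balance=44152-6524=37628
3. interest=⌊37628·134/10000⌋=504; principal=7115-504=6611; balance=37628-6611=31017
4. interest=⌊31017·134/10000⌋=415; principal=7115-415=6700; balance=31017-6700=24317
5. interest=⌊24317·134/10000⌋=325; principal=7115-325=6790; balance=24317-6790=17527
6. interest=⌊17527·134/10000⌋=234; principal=7115-234=6881; balance=17527-6881=10646
7. interest=⌊10646·134/10000⌋=142; principal=7115-142=6973; balance=10646-6973=3673
8. interest=⌊3673·134/10000⌋=49; principal=min(7115-49,3673)=3673; balance=3673-3673=0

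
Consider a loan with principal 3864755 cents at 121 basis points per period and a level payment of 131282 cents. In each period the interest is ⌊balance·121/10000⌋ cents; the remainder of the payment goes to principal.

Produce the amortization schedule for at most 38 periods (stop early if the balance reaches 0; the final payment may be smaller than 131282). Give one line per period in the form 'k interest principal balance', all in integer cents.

1. interest=⌊3864755·121/10000⌋=46763; principal=131282-46763=84519; balance=3864755-84519=3780236
2. interest=⌊3780236·121/10000⌋=45740; principal=131282-45740=85542; balance=3780236-85542=3694694
3. interest=⌊3694694·121/10000⌋=44705; principal=131282-44705=86577; balance=3694694-86577=3608117
4. interest=⌊3608117·121/10000⌋=43658; principal=131282-43658=87624; balance=3608117-87624=3520493
5. interest=⌊3520493·121/10000⌋=42597; principal=131282-42597=88685; balance=3520493-88685=3431808
6. interest=⌊3431808·121/10000⌋=41524; principal=131282-41524=89758; balance=3431808-89758=3342050
7. interest=⌊3342050·121/10000⌋=40438; principal=131282-40438=90844; balance=3342050-90844=3251206
8. interest=⌊3251206·121/10000⌋=39339; principal=131282-39339=91943; balance=3251206-91943=3159263
9. interest=⌊3159263·121/10000⌋=38227; principal=131282-38227=93055; balance=3159263-93055=3066208
10. interest=⌊3066208·121/10000⌋=37101; principal=131282-37101=94181; balance=3066208-94181=2972027
11. interest=⌊2972027·121/10000⌋=35961; principal=131282-35961=95321; balance=2972027-95321=2876706
12. interest=⌊2876706·121/10000⌋=34808; principal=131282-34808=96474; balance=2876706-96474=2780232
13. interest=⌊2780232·121/10000⌋=33640; principal=131282-33640=97642; balance=2780232-97642=2682590
14. interest=⌊2682590·121/10000⌋=32459; principal=131282-32459=98823; balance=2682590-98823=2583767
15. interest=⌊2583767·121/10000⌋=31263; principal=131282-31263=100019; balance=2583767-100019=2483748
16. interest=⌊2483748·121/10000⌋=30053; principal=131282-30053=101229; balance=2483748-101229=2382519
17. interest=⌊2382519·121/10000⌋=28828; principal=131282-28828=102454; balance=2382519-102454=2280065
18. interest=⌊2280065·121/10000⌋=27588; principal=131282-27588=103694; balance=2280065-103694=2176371
19. interest=⌊2176371·121/10000⌋=26334; principal=131282-26334=104948; balance=2176371-104948=2071423
20. interest=⌊2071423·121/10000⌋=25064; principal=131282-25064=106218; balance=2071423-106218=1965205
21. interest=⌊1965205·121/10000⌋=23778; principal=131282-23778=107504; balance=1965205-107504=1857701
22. interest=⌊1857701·121/10000⌋=22478; principal=131282-22478=108804; balance=1857701-108804=1748897
23. interest=⌊1748897·121/10000⌋=21161; principal=131282-21161=110121; balance=1748897-110121=1638776
24. interest=⌊1638776·121/10000⌋=19829; principal=131282-19829=111453; balance=1638776-111453=1527323
25. interest=⌊1527323·121/10000⌋=18480; principal=131282-18480=112802; balance=1527323-112802=1414521
26. interest=⌊1414521·121/10000⌋=17115; principal=131282-17115=114167; balance=1414521-114167=1300354
27. interest=⌊1300354·121/10000⌋=15734; principal=131282-15734=115548; balance=1300354-115548=1184806
28. interest=⌊1184806·121/10000⌋=14336; principal=131282-14336=116946; balance=1184806-116946=1067860
29. interest=⌊1067860·121/10000⌋=12921; principal=131282-12921=118361; balance=1067860-118361=949499
30. interest=⌊949499·121/10000⌋=11488; principal=131282-11488=119794; balance=949499-119794=829705
31. interest=⌊829705·121/10000⌋=10039; principal=131282-10039=121243; balance=829705-121243=708462
32. interest=⌊708462·121/10000⌋=8572; principal=131282-8572=122710; balance=708462-122710=585752
33. interest=⌊585752·121/10000⌋=7087; principal=131282-7087=124195; balance=585752-124195=461557
34. interest=⌊461557·121/10000⌋=5584; principal=131282-5584=125698; balance=461557-125698=335859
35. interest=⌊335859·121/10000⌋=4063; principal=131282-4063=127219; balance=335859-127219=208640
36. interest=⌊208640·121/10000⌋=2524; principal=131282-2524=128758; balance=208640-128758=79882
37. interest=⌊79882·121/10000⌋=966; principal=min(131282-966,79882)=79882; balance=79882-79882=0

1 46763 84519 3780236
2 45740 85542 3694694
3 44705 86577 3608117
4 43658 87624 3520493
5 42597 88685 3431808
6 41524 89758 3342050
7 40438 90844 3251206
8 39339 91943 3159263
9 38227 93055 3066208
10 37101 94181 2972027
11 35961 95321 2876706
12 34808 96474 2780232
13 33640 97642 2682590
14 32459 98823 2583767
15 31263 100019 2483748
16 30053 101229 2382519
17 28828 102454 2280065
18 27588 103694 2176371
19 26334 104948 2071423
20 25064 106218 1965205
21 23778 107504 1857701
22 22478 108804 1748897
23 21161 110121 1638776
24 19829 111453 1527323
25 18480 112802 1414521
26 17115 114167 1300354
27 15734 115548 1184806
28 14336 116946 1067860
29 12921 118361 949499
30 11488 119794 829705
31 10039 121243 708462
32 8572 122710 585752
33 7087 124195 461557
34 5584 125698 335859
35 4063 127219 208640
36 2524 128758 79882
37 966 79882 0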